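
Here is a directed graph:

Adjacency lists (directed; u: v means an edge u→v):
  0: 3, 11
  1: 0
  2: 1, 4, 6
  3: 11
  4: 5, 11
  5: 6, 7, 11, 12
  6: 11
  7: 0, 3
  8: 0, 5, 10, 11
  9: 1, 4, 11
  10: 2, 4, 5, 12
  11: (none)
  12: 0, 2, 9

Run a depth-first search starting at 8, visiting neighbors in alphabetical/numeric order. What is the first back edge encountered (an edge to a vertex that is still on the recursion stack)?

DFS from 8 (visiting neighbors in alphabetical/numeric order); mark gray on enter, black on exit:
8 gray
  0 gray
    3 gray
      11 gray
      11 black
    3 black
    0→11: 11 black — skip
  0 black
  5 gray
    6 gray
      6→11: 11 black — skip
    6 black
    7 gray
      7→0: 0 black — skip
      7→3: 3 black — skip
    7 black
    5→11: 11 black — skip
    12 gray
      12→0: 0 black — skip
      2 gray
        1 gray
          1→0: 0 black — skip
        1 black
        4 gray
          4→5: 5 is gray → back edge
First back edge: 4 → 5.

4→5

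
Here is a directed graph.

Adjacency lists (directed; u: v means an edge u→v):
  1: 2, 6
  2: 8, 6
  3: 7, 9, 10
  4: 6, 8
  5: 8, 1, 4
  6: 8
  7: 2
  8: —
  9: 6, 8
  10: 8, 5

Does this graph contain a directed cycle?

DFS with white/gray/black marking, starting from 4:
4 gray
  6 gray
    8 gray
    8 black
  6 black
  4→8: 8 black — skip
4 black
1 gray
  2 gray
    2→8: 8 black — skip
    2→6: 6 black — skip
  2 black
  1→6: 6 black — skip
1 black
3 gray
  7 gray
    7→2: 2 black — skip
  7 black
  9 gray
    9→6: 6 black — skip
    9→8: 8 black — skip
  9 black
  10 gray
    10→8: 8 black — skip
    5 gray
      5→8: 8 black — skip
      5→1: 1 black — skip
      5→4: 4 black — skip
    5 black
  10 black
3 black
Every edge goes to a white or black vertex — no back edge, so the graph is acyclic.

No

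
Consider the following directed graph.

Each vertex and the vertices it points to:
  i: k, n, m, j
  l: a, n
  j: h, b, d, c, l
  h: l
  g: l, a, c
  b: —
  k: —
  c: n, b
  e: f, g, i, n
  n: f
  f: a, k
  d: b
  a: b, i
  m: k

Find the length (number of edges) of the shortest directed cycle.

4

For each vertex v, BFS finds the shortest path from v back to v.
The shortest such closed walk is i → j → l → a → i, length 4.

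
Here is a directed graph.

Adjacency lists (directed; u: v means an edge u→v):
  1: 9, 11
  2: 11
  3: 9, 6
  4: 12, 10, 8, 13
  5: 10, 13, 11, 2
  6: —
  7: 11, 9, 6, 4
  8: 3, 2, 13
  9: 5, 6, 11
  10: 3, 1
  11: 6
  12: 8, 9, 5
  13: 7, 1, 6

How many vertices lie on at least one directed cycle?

A vertex is on a directed cycle iff it belongs to a strongly connected component of size ≥ 2 (or has a self-loop).
The vertices on cycles are {1, 3, 4, 5, 7, 8, 9, 10, 12, 13} — 10 in total.

10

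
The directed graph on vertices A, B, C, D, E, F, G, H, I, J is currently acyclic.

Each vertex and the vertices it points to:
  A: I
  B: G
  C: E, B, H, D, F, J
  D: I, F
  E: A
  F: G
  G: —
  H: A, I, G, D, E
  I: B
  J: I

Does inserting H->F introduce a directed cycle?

No

Adding H→F creates a cycle iff F can already reach H.
Explore from F: no path reaches H. The graph stays acyclic.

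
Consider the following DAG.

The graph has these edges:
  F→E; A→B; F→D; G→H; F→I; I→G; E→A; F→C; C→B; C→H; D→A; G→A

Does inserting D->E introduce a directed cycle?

No

Adding D→E creates a cycle iff E can already reach D.
Explore from E: no path reaches D. The graph stays acyclic.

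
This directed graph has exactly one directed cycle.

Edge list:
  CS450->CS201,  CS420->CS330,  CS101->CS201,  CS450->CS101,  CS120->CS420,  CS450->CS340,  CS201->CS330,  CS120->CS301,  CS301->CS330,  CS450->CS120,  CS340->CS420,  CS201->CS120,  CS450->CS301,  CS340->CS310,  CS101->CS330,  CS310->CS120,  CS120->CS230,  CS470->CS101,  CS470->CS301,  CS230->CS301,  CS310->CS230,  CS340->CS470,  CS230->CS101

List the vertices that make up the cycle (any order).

CS101, CS120, CS201, CS230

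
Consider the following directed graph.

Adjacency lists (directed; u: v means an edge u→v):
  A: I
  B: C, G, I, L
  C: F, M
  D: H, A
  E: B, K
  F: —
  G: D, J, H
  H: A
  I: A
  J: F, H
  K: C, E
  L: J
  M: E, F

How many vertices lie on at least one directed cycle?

A vertex is on a directed cycle iff it belongs to a strongly connected component of size ≥ 2 (or has a self-loop).
The vertices on cycles are {A, B, C, E, I, K, M} — 7 in total.

7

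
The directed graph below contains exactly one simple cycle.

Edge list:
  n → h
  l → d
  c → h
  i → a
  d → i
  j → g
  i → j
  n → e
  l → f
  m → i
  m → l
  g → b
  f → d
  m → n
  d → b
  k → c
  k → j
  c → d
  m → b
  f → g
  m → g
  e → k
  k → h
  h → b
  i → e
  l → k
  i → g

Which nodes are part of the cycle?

DFS with gray/black marking from i:
i gray
  a gray
  a black
  e gray
    k gray
      c gray
        h gray
          b gray
          b black
        h black
        d gray
          d→b: b black — skip
          d→i: i is gray → back edge
Back edge closes the cycle i → e → k → c → d → i; its vertices are {c, d, e, i, k}.

c, d, e, i, k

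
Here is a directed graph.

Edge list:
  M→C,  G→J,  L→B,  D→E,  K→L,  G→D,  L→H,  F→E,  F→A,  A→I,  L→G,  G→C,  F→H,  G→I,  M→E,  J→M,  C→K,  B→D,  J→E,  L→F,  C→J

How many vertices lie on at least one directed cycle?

6

A vertex is on a directed cycle iff it belongs to a strongly connected component of size ≥ 2 (or has a self-loop).
The vertices on cycles are {C, G, J, K, L, M} — 6 in total.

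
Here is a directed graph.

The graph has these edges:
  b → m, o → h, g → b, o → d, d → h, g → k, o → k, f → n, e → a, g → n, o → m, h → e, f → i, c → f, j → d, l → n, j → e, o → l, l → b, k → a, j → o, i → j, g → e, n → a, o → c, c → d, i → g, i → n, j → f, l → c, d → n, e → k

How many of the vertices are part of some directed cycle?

A vertex is on a directed cycle iff it belongs to a strongly connected component of size ≥ 2 (or has a self-loop).
The vertices on cycles are {c, f, i, j, l, o} — 6 in total.

6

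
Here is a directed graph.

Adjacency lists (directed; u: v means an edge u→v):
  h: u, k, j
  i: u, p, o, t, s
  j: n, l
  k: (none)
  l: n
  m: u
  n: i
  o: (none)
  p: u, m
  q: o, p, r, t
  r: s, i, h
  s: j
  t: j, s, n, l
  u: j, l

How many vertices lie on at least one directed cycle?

A vertex is on a directed cycle iff it belongs to a strongly connected component of size ≥ 2 (or has a self-loop).
The vertices on cycles are {i, j, l, m, n, p, s, t, u} — 9 in total.

9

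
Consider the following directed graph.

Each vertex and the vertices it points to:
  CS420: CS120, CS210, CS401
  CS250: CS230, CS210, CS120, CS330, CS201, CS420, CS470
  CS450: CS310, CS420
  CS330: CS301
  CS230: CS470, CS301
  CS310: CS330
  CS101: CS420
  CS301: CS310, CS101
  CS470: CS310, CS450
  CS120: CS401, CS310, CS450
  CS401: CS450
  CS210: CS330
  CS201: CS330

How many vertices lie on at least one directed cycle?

9

A vertex is on a directed cycle iff it belongs to a strongly connected component of size ≥ 2 (or has a self-loop).
The vertices on cycles are {CS101, CS120, CS210, CS301, CS310, CS330, CS401, CS420, CS450} — 9 in total.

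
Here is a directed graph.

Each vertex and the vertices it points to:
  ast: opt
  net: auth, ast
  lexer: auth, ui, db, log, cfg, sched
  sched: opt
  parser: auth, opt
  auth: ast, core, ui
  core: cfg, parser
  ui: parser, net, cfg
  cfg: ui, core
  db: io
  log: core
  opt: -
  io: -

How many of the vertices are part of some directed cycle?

A vertex is on a directed cycle iff it belongs to a strongly connected component of size ≥ 2 (or has a self-loop).
The vertices on cycles are {ui, cfg, net, auth, core, parser} — 6 in total.

6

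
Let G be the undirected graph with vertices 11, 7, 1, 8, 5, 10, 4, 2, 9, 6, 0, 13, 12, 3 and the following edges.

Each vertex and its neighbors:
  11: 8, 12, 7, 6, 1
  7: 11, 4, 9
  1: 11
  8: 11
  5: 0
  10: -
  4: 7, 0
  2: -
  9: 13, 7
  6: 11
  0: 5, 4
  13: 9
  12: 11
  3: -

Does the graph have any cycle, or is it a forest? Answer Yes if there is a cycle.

No

DFS, tracking each vertex's parent; an edge to a visited non-parent vertex closes a cycle.
Start from 11:
visit 11 (parent –)
  visit 8 (parent 11)
    8–11: parent, skip
  visit 12 (parent 11)
    12–11: parent, skip
  visit 7 (parent 11)
    7–11: parent, skip
    visit 4 (parent 7)
      4–7: parent, skip
      visit 0 (parent 4)
        visit 5 (parent 0)
          5–0: parent, skip
        0–4: parent, skip
    visit 9 (parent 7)
      visit 13 (parent 9)
        13–9: parent, skip
      9–7: parent, skip
  visit 6 (parent 11)
    6–11: parent, skip
  visit 1 (parent 11)
    1–11: parent, skip
visit 10 (parent –)
visit 2 (parent –)
visit 3 (parent –)
No non-parent visited neighbor found — the graph is a forest.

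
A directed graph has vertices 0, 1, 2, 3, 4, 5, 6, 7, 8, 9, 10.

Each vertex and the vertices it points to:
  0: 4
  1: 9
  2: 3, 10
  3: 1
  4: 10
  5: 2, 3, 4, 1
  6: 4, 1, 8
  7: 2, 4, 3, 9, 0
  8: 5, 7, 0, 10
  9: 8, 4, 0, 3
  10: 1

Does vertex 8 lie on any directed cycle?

8 is on a cycle iff 8 can reach itself via ≥1 edge.
8 → 7 → 9 → 8 — yes.

Yes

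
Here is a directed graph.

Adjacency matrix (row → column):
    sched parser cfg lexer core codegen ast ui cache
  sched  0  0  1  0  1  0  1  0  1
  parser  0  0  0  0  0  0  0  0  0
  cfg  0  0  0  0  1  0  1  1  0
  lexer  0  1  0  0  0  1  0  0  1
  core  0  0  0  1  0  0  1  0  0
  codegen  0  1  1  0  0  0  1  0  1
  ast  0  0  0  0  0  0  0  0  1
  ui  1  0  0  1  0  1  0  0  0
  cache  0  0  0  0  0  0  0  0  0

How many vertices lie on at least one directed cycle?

6

A vertex is on a directed cycle iff it belongs to a strongly connected component of size ≥ 2 (or has a self-loop).
The vertices on cycles are {ui, cfg, core, lexer, sched, codegen} — 6 in total.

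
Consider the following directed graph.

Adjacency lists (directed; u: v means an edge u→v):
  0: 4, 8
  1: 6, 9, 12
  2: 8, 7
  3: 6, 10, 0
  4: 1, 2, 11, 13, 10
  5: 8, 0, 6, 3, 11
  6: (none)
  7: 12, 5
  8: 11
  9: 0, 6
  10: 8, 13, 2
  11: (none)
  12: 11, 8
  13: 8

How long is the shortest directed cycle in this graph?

4

For each vertex v, BFS finds the shortest path from v back to v.
The shortest such closed walk is 0 → 4 → 1 → 9 → 0, length 4.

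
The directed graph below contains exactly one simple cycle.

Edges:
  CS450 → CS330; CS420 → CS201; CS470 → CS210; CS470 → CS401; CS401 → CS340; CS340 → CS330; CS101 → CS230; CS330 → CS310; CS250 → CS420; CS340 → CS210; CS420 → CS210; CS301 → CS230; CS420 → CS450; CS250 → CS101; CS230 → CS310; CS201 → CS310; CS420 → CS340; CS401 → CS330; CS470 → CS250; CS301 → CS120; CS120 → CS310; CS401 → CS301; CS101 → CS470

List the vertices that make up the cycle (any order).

CS101, CS250, CS470

DFS with gray/black marking from CS470:
CS470 gray
  CS250 gray
    CS420 gray
      CS201 gray
        CS310 gray
        CS310 black
      CS201 black
      CS340 gray
        CS210 gray
        CS210 black
        CS330 gray
          CS330→CS310: CS310 black — skip
        CS330 black
      CS340 black
      CS420→CS210: CS210 black — skip
      CS450 gray
        CS450→CS330: CS330 black — skip
      CS450 black
    CS420 black
    CS101 gray
      CS230 gray
        CS230→CS310: CS310 black — skip
      CS230 black
      CS101→CS470: CS470 is gray → back edge
Back edge closes the cycle CS470 → CS250 → CS101 → CS470; its vertices are {CS101, CS250, CS470}.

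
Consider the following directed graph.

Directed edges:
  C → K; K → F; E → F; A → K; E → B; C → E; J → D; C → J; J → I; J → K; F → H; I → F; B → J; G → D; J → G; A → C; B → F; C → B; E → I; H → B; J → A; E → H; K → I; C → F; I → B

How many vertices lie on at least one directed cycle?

9

A vertex is on a directed cycle iff it belongs to a strongly connected component of size ≥ 2 (or has a self-loop).
The vertices on cycles are {A, B, C, E, F, H, I, J, K} — 9 in total.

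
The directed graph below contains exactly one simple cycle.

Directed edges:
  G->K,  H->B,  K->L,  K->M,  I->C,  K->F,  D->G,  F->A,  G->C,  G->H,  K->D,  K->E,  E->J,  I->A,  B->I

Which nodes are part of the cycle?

D, G, K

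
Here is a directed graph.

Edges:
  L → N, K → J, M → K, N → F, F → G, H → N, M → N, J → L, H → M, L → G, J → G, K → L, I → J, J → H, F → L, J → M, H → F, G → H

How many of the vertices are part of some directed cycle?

8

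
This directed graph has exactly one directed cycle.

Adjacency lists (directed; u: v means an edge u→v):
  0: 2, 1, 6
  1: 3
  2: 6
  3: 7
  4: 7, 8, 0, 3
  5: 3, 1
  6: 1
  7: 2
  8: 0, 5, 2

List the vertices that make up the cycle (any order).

1, 2, 3, 6, 7

DFS with gray/black marking from 7:
7 gray
  2 gray
    6 gray
      1 gray
        3 gray
          3→7: 7 is gray → back edge
Back edge closes the cycle 7 → 2 → 6 → 1 → 3 → 7; its vertices are {1, 2, 3, 6, 7}.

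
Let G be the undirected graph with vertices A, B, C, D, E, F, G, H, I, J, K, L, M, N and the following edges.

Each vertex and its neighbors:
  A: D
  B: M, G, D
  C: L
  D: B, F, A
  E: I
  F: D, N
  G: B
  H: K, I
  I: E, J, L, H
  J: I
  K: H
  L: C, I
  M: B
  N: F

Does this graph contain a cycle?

DFS, tracking each vertex's parent; an edge to a visited non-parent vertex closes a cycle.
Start from M:
visit M (parent –)
  visit B (parent M)
    B–M: parent, skip
    visit G (parent B)
      G–B: parent, skip
    visit D (parent B)
      D–B: parent, skip
      visit F (parent D)
        F–D: parent, skip
        visit N (parent F)
          N–F: parent, skip
      visit A (parent D)
        A–D: parent, skip
visit C (parent –)
  visit L (parent C)
    L–C: parent, skip
    visit I (parent L)
      visit E (parent I)
        E–I: parent, skip
      visit J (parent I)
        J–I: parent, skip
      I–L: parent, skip
      visit H (parent I)
        visit K (parent H)
          K–H: parent, skip
        H–I: parent, skip
No non-parent visited neighbor found — the graph is a forest.

No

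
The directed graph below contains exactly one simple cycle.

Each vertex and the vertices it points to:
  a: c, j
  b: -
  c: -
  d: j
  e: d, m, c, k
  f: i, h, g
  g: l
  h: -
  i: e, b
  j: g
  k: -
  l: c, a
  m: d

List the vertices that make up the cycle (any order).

DFS with gray/black marking from g:
g gray
  l gray
    c gray
    c black
    a gray
      a→c: c black — skip
      j gray
        j→g: g is gray → back edge
Back edge closes the cycle g → l → a → j → g; its vertices are {a, g, j, l}.

a, g, j, l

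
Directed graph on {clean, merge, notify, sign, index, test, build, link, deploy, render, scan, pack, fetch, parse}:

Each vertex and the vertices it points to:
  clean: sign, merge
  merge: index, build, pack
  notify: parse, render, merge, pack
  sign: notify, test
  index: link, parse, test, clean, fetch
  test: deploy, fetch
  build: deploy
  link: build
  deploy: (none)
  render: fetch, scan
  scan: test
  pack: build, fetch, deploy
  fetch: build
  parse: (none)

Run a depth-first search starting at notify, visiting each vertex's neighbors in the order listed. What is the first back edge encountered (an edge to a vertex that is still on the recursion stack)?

sign→notify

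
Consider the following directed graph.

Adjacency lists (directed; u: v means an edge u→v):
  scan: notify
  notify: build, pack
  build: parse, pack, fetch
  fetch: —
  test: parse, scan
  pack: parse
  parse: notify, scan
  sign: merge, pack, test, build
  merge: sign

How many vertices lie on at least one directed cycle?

A vertex is on a directed cycle iff it belongs to a strongly connected component of size ≥ 2 (or has a self-loop).
The vertices on cycles are {pack, scan, sign, build, merge, parse, notify} — 7 in total.

7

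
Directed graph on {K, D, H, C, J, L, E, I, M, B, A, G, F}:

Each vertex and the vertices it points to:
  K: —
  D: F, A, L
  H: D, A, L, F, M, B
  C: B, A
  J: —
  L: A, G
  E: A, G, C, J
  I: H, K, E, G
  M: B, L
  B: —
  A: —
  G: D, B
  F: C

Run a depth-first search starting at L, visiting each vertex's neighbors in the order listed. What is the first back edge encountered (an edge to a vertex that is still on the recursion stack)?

DFS from L (visiting each vertex's neighbors in the order listed); mark gray on enter, black on exit:
L gray
  A gray
  A black
  G gray
    D gray
      F gray
        C gray
          B gray
          B black
          C→A: A black — skip
        C black
      F black
      D→A: A black — skip
      D→L: L is gray → back edge
First back edge: D → L.

D->L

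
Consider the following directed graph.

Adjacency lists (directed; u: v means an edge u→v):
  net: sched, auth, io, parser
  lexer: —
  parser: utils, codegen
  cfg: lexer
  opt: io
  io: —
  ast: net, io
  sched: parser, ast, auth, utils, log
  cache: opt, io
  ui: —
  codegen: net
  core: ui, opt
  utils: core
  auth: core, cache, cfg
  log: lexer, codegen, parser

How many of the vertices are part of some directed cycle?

6

A vertex is on a directed cycle iff it belongs to a strongly connected component of size ≥ 2 (or has a self-loop).
The vertices on cycles are {ast, log, net, sched, parser, codegen} — 6 in total.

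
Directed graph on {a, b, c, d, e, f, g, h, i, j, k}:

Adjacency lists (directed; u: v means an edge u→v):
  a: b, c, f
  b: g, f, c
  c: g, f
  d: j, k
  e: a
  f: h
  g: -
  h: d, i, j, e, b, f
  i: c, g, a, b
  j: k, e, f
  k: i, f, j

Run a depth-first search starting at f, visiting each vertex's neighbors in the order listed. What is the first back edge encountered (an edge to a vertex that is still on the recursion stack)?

DFS from f (visiting each vertex's neighbors in the order listed); mark gray on enter, black on exit:
f gray
  h gray
    d gray
      j gray
        k gray
          i gray
            c gray
              g gray
              g black
              c→f: f is gray → back edge
First back edge: c → f.

c->f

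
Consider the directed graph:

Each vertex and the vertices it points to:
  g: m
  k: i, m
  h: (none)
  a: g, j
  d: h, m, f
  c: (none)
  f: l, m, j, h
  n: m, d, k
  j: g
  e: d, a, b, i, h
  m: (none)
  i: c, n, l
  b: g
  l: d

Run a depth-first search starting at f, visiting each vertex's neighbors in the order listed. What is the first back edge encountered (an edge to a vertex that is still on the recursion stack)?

d→f

DFS from f (visiting each vertex's neighbors in the order listed); mark gray on enter, black on exit:
f gray
  l gray
    d gray
      h gray
      h black
      m gray
      m black
      d→f: f is gray → back edge
First back edge: d → f.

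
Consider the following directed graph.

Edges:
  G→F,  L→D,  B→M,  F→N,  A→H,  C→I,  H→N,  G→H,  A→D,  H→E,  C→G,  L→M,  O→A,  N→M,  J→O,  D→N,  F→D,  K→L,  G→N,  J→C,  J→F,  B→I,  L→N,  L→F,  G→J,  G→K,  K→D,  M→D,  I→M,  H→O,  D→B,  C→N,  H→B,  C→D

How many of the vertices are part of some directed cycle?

11

A vertex is on a directed cycle iff it belongs to a strongly connected component of size ≥ 2 (or has a self-loop).
The vertices on cycles are {A, B, C, D, G, H, I, J, M, N, O} — 11 in total.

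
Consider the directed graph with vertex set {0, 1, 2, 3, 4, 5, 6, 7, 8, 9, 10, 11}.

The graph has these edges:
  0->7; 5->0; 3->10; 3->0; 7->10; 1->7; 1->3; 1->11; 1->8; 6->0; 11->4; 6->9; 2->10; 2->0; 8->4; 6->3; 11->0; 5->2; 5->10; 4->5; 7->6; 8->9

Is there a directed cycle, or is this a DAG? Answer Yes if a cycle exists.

DFS with white/gray/black marking, starting from 8:
8 gray
  4 gray
    5 gray
      10 gray
      10 black
      0 gray
        7 gray
          6 gray
            6→0: 0 is gray → back edge
Back edge found, so a cycle exists: 0 → 7 → 6 → 0.

Yes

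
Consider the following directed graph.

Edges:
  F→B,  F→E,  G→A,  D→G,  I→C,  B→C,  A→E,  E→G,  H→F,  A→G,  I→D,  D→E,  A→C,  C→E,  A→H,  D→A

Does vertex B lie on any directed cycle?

B is on a cycle iff B can reach itself via ≥1 edge.
B → C → E → G → A → H → F → B — yes.

Yes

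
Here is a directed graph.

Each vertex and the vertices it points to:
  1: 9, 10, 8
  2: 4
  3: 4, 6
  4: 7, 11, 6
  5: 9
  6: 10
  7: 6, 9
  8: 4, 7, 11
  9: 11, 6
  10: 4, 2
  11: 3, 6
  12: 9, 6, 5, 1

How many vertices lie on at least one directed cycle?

A vertex is on a directed cycle iff it belongs to a strongly connected component of size ≥ 2 (or has a self-loop).
The vertices on cycles are {2, 3, 4, 6, 7, 9, 10, 11} — 8 in total.

8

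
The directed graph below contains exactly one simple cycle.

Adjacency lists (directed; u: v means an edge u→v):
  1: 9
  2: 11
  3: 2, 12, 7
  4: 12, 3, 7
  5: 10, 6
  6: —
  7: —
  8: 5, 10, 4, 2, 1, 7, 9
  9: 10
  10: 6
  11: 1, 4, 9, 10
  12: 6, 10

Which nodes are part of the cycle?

2, 3, 4, 11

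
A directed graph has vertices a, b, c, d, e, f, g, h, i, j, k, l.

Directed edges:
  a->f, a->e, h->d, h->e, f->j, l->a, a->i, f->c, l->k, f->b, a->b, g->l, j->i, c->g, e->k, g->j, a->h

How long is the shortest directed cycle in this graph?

5

For each vertex v, BFS finds the shortest path from v back to v.
The shortest such closed walk is l → a → f → c → g → l, length 5.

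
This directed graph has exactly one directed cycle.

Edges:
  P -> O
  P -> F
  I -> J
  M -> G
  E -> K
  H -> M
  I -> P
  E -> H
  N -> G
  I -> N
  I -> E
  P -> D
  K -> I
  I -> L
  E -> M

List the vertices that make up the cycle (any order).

E, I, K

DFS with gray/black marking from I:
I gray
  P gray
    D gray
    D black
    F gray
    F black
    O gray
    O black
  P black
  L gray
  L black
  E gray
    M gray
      G gray
      G black
    M black
    H gray
      H→M: M black — skip
    H black
    K gray
      K→I: I is gray → back edge
Back edge closes the cycle I → E → K → I; its vertices are {E, I, K}.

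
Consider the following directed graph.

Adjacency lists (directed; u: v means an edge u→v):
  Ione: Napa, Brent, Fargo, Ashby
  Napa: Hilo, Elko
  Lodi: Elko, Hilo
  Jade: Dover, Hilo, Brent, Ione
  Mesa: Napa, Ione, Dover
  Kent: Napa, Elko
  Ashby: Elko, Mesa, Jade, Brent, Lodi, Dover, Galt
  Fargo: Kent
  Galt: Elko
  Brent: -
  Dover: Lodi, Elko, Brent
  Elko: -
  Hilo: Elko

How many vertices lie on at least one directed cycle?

4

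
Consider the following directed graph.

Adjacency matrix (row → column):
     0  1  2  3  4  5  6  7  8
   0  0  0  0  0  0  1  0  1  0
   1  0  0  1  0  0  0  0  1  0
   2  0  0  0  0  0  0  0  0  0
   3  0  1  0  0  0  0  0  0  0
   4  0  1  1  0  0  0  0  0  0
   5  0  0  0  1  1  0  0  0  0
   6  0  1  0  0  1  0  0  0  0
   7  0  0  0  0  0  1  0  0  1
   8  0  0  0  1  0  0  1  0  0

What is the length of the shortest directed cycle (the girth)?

For each vertex v, BFS finds the shortest path from v back to v.
The shortest such closed walk is 5 → 4 → 1 → 7 → 5, length 4.

4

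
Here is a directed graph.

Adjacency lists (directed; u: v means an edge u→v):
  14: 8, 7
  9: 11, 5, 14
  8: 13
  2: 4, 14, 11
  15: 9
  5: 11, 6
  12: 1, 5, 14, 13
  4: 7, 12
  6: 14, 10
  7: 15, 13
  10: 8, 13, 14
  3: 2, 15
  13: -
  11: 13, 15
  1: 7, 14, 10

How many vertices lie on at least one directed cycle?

A vertex is on a directed cycle iff it belongs to a strongly connected component of size ≥ 2 (or has a self-loop).
The vertices on cycles are {5, 6, 7, 9, 10, 11, 14, 15} — 8 in total.

8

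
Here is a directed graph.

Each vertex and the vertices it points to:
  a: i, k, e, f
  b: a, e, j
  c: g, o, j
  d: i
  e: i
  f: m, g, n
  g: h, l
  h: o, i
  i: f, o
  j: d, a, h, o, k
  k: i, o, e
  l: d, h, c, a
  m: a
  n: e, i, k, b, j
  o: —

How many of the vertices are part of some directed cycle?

14

A vertex is on a directed cycle iff it belongs to a strongly connected component of size ≥ 2 (or has a self-loop).
The vertices on cycles are {a, b, c, d, e, f, g, h, i, j, k, l, m, n} — 14 in total.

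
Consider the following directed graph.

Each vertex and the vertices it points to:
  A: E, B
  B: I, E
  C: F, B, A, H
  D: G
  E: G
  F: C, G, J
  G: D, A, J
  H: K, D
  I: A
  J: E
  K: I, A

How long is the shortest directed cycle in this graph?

For each vertex v, BFS finds the shortest path from v back to v.
The shortest such closed walk is C → F → C, length 2.

2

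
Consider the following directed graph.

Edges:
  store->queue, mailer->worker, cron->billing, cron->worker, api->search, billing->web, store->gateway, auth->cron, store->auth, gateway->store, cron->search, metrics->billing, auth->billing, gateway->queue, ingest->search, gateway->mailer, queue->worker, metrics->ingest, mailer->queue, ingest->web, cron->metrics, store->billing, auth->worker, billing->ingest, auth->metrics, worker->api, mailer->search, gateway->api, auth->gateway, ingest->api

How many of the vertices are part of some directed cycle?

3

A vertex is on a directed cycle iff it belongs to a strongly connected component of size ≥ 2 (or has a self-loop).
The vertices on cycles are {auth, store, gateway} — 3 in total.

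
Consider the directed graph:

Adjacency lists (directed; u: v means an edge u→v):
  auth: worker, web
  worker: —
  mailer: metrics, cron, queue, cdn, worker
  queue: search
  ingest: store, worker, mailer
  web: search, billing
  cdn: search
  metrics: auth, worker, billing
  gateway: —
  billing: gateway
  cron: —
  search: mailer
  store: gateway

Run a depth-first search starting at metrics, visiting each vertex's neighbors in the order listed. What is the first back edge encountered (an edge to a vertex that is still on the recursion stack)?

DFS from metrics (visiting each vertex's neighbors in the order listed); mark gray on enter, black on exit:
metrics gray
  auth gray
    worker gray
    worker black
    web gray
      search gray
        mailer gray
          mailer→metrics: metrics is gray → back edge
First back edge: mailer → metrics.

mailer->metrics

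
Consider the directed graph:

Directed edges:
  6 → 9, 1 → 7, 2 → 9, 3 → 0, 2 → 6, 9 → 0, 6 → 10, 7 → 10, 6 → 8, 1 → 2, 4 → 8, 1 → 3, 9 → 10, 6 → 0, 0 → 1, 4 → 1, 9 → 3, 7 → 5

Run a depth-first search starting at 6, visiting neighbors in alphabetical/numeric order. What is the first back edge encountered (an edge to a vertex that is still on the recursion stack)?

2->6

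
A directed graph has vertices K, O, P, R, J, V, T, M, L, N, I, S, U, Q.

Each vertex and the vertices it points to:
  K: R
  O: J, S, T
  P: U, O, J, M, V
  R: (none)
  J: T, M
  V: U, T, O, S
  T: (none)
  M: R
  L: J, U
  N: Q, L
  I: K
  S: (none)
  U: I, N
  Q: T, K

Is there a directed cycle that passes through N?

N is on a cycle iff N can reach itself via ≥1 edge.
N → L → U → N — yes.

Yes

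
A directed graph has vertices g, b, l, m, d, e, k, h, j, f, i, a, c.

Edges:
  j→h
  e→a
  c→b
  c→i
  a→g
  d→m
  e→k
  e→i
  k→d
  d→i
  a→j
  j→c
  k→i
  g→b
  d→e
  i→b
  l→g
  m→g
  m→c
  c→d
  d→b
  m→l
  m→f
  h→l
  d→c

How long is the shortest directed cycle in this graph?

For each vertex v, BFS finds the shortest path from v back to v.
The shortest such closed walk is c → d → c, length 2.

2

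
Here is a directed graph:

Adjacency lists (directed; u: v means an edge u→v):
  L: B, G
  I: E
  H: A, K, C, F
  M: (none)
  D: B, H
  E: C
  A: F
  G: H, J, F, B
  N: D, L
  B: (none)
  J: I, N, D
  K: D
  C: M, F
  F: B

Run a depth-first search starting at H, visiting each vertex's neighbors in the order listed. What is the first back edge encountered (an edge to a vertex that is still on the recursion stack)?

D→H

DFS from H (visiting each vertex's neighbors in the order listed); mark gray on enter, black on exit:
H gray
  A gray
    F gray
      B gray
      B black
    F black
  A black
  K gray
    D gray
      D→B: B black — skip
      D→H: H is gray → back edge
First back edge: D → H.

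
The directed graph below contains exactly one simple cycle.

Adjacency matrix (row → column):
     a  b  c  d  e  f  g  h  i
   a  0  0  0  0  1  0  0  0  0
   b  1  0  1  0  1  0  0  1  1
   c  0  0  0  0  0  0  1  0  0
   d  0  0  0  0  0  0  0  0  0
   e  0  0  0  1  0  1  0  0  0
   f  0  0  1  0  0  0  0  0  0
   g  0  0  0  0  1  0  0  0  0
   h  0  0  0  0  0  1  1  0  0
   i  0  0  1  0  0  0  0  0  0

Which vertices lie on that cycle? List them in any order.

DFS with gray/black marking from e:
e gray
  f gray
    c gray
      g gray
        g→e: e is gray → back edge
Back edge closes the cycle e → f → c → g → e; its vertices are {c, e, f, g}.

c, e, f, g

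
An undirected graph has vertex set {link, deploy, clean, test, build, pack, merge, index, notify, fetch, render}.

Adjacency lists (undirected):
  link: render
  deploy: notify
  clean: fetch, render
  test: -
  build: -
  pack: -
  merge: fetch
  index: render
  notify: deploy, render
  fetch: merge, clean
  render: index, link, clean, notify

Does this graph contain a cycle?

No

DFS, tracking each vertex's parent; an edge to a visited non-parent vertex closes a cycle.
Start from merge:
visit merge (parent –)
  visit fetch (parent merge)
    fetch–merge: parent, skip
    visit clean (parent fetch)
      clean–fetch: parent, skip
      visit render (parent clean)
        visit index (parent render)
          index–render: parent, skip
        visit link (parent render)
          link–render: parent, skip
        render–clean: parent, skip
        visit notify (parent render)
          visit deploy (parent notify)
            deploy–notify: parent, skip
          notify–render: parent, skip
visit test (parent –)
visit build (parent –)
visit pack (parent –)
No non-parent visited neighbor found — the graph is a forest.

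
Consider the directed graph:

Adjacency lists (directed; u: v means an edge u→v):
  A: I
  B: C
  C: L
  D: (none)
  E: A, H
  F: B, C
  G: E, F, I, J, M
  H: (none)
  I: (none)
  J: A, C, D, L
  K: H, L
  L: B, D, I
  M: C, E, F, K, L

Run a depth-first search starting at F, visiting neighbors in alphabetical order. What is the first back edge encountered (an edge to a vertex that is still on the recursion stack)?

L->B

DFS from F (visiting neighbors in alphabetical order); mark gray on enter, black on exit:
F gray
  B gray
    C gray
      L gray
        L→B: B is gray → back edge
First back edge: L → B.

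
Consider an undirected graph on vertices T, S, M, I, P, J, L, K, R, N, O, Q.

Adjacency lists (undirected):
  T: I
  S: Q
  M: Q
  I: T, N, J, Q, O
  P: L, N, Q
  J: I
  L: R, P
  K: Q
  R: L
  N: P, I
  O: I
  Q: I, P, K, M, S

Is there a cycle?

Yes

DFS, tracking each vertex's parent; an edge to a visited non-parent vertex closes a cycle.
Start from K:
visit K (parent –)
  visit Q (parent K)
    visit I (parent Q)
      visit T (parent I)
        T–I: parent, skip
      visit N (parent I)
        visit P (parent N)
          visit L (parent P)
            visit R (parent L)
              R–L: parent, skip
            L–P: parent, skip
          P–N: parent, skip
          P–Q: Q visited and ≠ parent → cycle
Cycle: Q – I – N – P – Q.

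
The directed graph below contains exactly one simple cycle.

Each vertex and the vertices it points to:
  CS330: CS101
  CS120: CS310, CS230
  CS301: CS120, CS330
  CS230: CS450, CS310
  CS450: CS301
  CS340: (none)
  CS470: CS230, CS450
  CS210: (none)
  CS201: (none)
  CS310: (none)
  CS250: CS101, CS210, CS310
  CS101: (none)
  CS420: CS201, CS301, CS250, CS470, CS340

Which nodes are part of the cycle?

CS120, CS230, CS301, CS450

DFS with gray/black marking from CS301:
CS301 gray
  CS120 gray
    CS310 gray
    CS310 black
    CS230 gray
      CS450 gray
        CS450→CS301: CS301 is gray → back edge
Back edge closes the cycle CS301 → CS120 → CS230 → CS450 → CS301; its vertices are {CS120, CS230, CS301, CS450}.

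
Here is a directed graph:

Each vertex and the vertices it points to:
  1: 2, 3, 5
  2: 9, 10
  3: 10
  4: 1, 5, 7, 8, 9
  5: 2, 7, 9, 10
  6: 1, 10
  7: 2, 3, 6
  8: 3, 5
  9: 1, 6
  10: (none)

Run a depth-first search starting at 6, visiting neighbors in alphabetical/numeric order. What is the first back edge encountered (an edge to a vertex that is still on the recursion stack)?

9->1

DFS from 6 (visiting neighbors in alphabetical/numeric order); mark gray on enter, black on exit:
6 gray
  1 gray
    2 gray
      9 gray
        9→1: 1 is gray → back edge
First back edge: 9 → 1.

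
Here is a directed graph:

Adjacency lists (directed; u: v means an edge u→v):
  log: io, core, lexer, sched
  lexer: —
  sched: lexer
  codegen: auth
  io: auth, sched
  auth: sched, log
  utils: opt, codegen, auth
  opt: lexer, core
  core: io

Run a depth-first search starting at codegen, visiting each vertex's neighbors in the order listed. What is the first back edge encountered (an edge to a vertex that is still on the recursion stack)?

DFS from codegen (visiting each vertex's neighbors in the order listed); mark gray on enter, black on exit:
codegen gray
  auth gray
    sched gray
      lexer gray
      lexer black
    sched black
    log gray
      io gray
        io→auth: auth is gray → back edge
First back edge: io → auth.

io→auth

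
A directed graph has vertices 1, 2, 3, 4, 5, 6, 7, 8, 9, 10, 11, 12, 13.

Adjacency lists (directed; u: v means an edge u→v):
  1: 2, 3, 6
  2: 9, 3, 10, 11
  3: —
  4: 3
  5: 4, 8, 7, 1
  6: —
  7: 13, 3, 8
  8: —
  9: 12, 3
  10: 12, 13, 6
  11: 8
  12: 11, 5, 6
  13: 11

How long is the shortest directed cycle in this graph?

5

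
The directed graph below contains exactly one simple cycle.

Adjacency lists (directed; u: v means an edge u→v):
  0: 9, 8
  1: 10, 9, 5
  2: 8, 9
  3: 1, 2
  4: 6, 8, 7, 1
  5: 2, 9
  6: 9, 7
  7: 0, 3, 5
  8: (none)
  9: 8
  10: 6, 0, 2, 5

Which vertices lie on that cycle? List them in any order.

DFS with gray/black marking from 7:
7 gray
  0 gray
    9 gray
      8 gray
      8 black
    9 black
    0→8: 8 black — skip
  0 black
  3 gray
    1 gray
      10 gray
        6 gray
          6→9: 9 black — skip
          6→7: 7 is gray → back edge
Back edge closes the cycle 7 → 3 → 1 → 10 → 6 → 7; its vertices are {1, 3, 6, 7, 10}.

1, 3, 6, 7, 10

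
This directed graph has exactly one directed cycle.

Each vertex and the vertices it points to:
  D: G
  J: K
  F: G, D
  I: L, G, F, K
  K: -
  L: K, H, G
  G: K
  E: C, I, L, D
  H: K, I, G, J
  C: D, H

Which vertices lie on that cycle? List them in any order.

H, I, L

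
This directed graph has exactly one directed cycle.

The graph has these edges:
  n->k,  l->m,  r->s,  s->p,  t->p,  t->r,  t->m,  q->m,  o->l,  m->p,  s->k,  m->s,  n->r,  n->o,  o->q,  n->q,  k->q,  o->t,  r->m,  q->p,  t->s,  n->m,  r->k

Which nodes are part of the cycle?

DFS with gray/black marking from q:
q gray
  m gray
    p gray
    p black
    s gray
      k gray
        k→q: q is gray → back edge
Back edge closes the cycle q → m → s → k → q; its vertices are {k, m, q, s}.

k, m, q, s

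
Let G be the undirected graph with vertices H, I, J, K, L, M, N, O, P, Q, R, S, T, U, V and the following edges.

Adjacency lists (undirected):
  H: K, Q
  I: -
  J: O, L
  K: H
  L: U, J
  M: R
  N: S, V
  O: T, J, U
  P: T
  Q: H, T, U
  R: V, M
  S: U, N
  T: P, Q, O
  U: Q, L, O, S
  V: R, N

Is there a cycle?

Yes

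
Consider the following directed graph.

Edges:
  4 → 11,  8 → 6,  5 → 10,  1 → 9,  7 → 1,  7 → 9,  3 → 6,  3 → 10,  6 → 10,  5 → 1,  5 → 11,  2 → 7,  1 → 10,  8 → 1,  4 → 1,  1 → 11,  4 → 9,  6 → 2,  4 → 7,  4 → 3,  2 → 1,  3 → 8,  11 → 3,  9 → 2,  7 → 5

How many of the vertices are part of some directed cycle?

A vertex is on a directed cycle iff it belongs to a strongly connected component of size ≥ 2 (or has a self-loop).
The vertices on cycles are {1, 2, 3, 5, 6, 7, 8, 9, 11} — 9 in total.

9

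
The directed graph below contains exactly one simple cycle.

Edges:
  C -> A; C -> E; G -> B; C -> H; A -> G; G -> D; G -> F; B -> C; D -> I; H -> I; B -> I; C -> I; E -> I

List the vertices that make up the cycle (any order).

A, B, C, G

DFS with gray/black marking from C:
C gray
  A gray
    G gray
      F gray
      F black
      B gray
        I gray
        I black
        B→C: C is gray → back edge
Back edge closes the cycle C → A → G → B → C; its vertices are {A, B, C, G}.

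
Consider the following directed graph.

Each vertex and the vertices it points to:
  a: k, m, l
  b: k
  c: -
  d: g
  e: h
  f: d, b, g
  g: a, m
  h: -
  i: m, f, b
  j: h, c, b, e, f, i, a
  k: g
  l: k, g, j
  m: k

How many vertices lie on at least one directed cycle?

10

A vertex is on a directed cycle iff it belongs to a strongly connected component of size ≥ 2 (or has a self-loop).
The vertices on cycles are {a, b, d, f, g, i, j, k, l, m} — 10 in total.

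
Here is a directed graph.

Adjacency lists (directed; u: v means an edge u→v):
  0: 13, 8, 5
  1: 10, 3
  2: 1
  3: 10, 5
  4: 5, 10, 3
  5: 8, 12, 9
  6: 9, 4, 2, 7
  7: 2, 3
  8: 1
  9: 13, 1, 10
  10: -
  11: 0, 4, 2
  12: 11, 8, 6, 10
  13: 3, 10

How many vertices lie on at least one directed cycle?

A vertex is on a directed cycle iff it belongs to a strongly connected component of size ≥ 2 (or has a self-loop).
The vertices on cycles are {0, 1, 2, 3, 4, 5, 6, 7, 8, 9, 11, 12, 13} — 13 in total.

13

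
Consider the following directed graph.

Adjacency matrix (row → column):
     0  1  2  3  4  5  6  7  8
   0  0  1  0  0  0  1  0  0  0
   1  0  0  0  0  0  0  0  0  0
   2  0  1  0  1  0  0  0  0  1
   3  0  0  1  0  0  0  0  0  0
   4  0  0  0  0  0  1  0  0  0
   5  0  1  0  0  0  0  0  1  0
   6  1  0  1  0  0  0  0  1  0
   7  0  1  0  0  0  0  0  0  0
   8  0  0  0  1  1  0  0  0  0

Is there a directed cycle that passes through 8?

8 is on a cycle iff 8 can reach itself via ≥1 edge.
8 → 3 → 2 → 8 — yes.

Yes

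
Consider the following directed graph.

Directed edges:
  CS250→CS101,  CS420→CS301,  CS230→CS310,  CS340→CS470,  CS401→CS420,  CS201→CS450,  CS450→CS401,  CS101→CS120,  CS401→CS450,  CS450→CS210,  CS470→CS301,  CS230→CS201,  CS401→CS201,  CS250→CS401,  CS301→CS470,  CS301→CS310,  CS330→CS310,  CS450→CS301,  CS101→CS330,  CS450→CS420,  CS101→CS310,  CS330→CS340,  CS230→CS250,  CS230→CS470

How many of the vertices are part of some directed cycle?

5

A vertex is on a directed cycle iff it belongs to a strongly connected component of size ≥ 2 (or has a self-loop).
The vertices on cycles are {CS201, CS301, CS401, CS450, CS470} — 5 in total.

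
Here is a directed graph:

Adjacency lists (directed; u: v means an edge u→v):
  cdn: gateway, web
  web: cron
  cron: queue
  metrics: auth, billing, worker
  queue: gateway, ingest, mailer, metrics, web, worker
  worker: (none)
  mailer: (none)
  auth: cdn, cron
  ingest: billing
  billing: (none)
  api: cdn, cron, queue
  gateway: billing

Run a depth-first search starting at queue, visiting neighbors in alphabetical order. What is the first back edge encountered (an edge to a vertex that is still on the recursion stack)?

DFS from queue (visiting neighbors in alphabetical order); mark gray on enter, black on exit:
queue gray
  gateway gray
    billing gray
    billing black
  gateway black
  ingest gray
    ingest→billing: billing black — skip
  ingest black
  mailer gray
  mailer black
  metrics gray
    auth gray
      cdn gray
        cdn→gateway: gateway black — skip
        web gray
          cron gray
            cron→queue: queue is gray → back edge
First back edge: cron → queue.

cron→queue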